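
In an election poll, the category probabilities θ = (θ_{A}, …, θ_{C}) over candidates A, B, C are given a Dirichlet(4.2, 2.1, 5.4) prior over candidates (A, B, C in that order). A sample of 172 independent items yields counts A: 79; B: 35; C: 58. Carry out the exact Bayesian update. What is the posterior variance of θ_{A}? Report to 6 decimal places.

0.001342

The Dirichlet prior is conjugate to the Multinomial likelihood: each posterior αⱼ = prior αⱼ + observed count nⱼ.
Posterior concentration: (83.2, 37.1, 63.4), total = 183.7.
Var[θ_j] = α_j(Σα−α_j)/((Σα)²(Σα+1)) = 83.2·100.5/(183.7²·184.7) = 0.001342.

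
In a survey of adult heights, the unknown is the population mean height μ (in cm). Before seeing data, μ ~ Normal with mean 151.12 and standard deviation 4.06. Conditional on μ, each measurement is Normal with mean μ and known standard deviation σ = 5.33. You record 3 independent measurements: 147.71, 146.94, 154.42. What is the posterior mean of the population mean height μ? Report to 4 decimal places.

150.2118

For Normal data with known variance σ², a Normal(μ₀, σ₀²) prior on μ is conjugate. Posterior precision = 1/σ₀² + n/σ²; posterior mean is the precision-weighted average of μ₀ and x̄.
Σxᵢ = 147.71 + 146.94 + 154.42 = 449.07, so n·x̄ = 449.07.
σ₀² = 4.06² = 16.4836, σ² = 5.33² = 28.4089; σ² + n·σ₀² = 28.4089 + 3·16.4836 = 77.8597.
Posterior mean = (μ₀/σ₀² + n·x̄/σ²)/(1/σ₀² + n/σ²) = (σ²·μ₀ + σ₀²·n·x̄)/(σ² + n·σ₀²) = (28.4089·151.12 + 16.4836·449.07)/77.8597 = 11695.44322/77.8597 = 150.2118.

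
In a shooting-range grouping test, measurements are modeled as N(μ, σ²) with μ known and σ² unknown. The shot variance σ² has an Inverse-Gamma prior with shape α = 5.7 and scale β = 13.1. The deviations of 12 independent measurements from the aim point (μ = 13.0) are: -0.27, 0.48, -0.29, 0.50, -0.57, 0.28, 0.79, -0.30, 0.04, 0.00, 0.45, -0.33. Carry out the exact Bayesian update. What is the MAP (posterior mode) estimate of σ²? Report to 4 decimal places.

With known mean μ and an Inverse-Gamma(α, β) prior on σ², the Normal likelihood is conjugate: posterior is Inv-Gamma(α + n/2, β + Σ(xᵢ−μ)²/2).
Σ(xᵢ−μ)² = (-0.27)² + (0.48)² + (-0.29)² + (0.50)² + (-0.57)² + (0.28)² + (0.79)² + (-0.30)² + (0.04)² + (0.00)² + (0.45)² + (-0.33)² = 2.0678.
Posterior: Inv-Gamma(5.7 + 12/2, 13.1 + 2.0678/2) = Inv-Gamma(11.70, 14.13390).
Mode = β/(α+1) = 14.13390/12.70 = 1.1129.

1.1129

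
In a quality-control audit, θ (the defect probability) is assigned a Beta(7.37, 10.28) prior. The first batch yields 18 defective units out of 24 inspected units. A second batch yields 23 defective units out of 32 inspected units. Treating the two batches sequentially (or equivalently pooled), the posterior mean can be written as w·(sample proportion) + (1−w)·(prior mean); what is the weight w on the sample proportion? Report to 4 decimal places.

The Beta prior is conjugate to a Binomial/Bernoulli likelihood; the update adds successes to α and failures to β.
Total number of inspected units: n = 24 + 32 = 56.
Posterior mean = (α₀+k)/(α₀+β₀+n) = [n/(α₀+β₀+n)]·(k/n) + [(α₀+β₀)/(α₀+β₀+n)]·α₀/(α₀+β₀), so only n and the prior enter the weight.
The weight on the data is w = n/(α₀+β₀+n) = 56/(7.37+10.28+56) = 56/73.65 = 0.7604.

0.7604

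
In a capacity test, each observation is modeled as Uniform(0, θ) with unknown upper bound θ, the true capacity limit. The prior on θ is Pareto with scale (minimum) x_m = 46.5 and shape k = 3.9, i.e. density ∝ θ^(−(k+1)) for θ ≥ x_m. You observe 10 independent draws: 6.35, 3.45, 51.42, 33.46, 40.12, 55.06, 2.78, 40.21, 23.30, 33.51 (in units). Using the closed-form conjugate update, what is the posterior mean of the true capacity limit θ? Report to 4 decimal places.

59.3282

A Pareto(scale x_m, shape k) prior on the upper bound θ of Uniform(0, θ) is conjugate: posterior is Pareto(max(x_m, max xᵢ), k + n).
Sample maximum = 55.06; prior scale x_m = 46.5 → posterior scale = max = 55.06.
Posterior shape = 3.9 + 10 = 13.9.
E[θ|data] = k·x_m/(k−1) = 13.9·55.06/12.9 = 59.3282.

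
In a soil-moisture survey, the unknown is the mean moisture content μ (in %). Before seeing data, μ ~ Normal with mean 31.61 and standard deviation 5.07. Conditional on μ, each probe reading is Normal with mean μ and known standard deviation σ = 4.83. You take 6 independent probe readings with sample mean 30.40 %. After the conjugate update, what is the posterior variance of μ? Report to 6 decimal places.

For Normal data with known variance σ², a Normal(μ₀, σ₀²) prior on μ is conjugate. Posterior precision = 1/σ₀² + n/σ²; posterior mean is the precision-weighted average of μ₀ and x̄.
σ₀² = 5.07² = 25.7049, σ² = 4.83² = 23.3289; σ² + n·σ₀² = 23.3289 + 6·25.7049 = 177.5583.
Posterior precision = 1/σ₀² + n/σ² = 1/25.7049 + 6/23.3289 = (σ² + n·σ₀²)/(σ₀²σ²) = 177.5583/(25.7049·23.3289); posterior variance σₙ² = σ₀²σ²/(σ² + n·σ₀²) = 25.7049·23.3289/177.5583 = 3.377297.

3.377297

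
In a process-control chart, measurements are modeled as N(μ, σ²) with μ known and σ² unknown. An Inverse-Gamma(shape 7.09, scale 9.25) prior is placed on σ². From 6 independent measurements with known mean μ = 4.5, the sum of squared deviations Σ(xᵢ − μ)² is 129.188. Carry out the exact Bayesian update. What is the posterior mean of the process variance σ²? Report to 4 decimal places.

8.1237

With known mean μ and an Inverse-Gamma(α, β) prior on σ², the Normal likelihood is conjugate: posterior is Inv-Gamma(α + n/2, β + Σ(xᵢ−μ)²/2).
Posterior: Inv-Gamma(7.09 + 6/2, 9.25 + 129.188/2) = Inv-Gamma(10.09, 73.8440).
E[σ²|data] = β/(α−1) = 73.8440/9.09 = 8.1237.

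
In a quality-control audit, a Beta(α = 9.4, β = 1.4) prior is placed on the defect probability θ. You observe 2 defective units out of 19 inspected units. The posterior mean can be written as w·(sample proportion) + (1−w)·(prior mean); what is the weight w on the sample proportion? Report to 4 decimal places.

0.6376

The Beta prior is conjugate to a Binomial/Bernoulli likelihood; the update adds successes to α and failures to β.
Posterior mean = (α₀+k)/(α₀+β₀+n) = [n/(α₀+β₀+n)]·(k/n) + [(α₀+β₀)/(α₀+β₀+n)]·α₀/(α₀+β₀), so only n and the prior enter the weight.
The weight on the data is w = n/(α₀+β₀+n) = 19/(9.4+1.4+19) = 19/29.8 = 0.6376.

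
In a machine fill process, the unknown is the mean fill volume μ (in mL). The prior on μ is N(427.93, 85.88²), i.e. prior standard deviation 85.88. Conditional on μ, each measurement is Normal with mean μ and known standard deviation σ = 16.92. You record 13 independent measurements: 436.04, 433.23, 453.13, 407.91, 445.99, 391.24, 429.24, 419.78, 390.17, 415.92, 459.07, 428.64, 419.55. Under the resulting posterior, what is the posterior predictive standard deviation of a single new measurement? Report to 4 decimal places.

17.5568

For Normal data with known variance σ², a Normal(μ₀, σ₀²) prior on μ is conjugate. Posterior precision = 1/σ₀² + n/σ²; posterior mean is the precision-weighted average of μ₀ and x̄.
σ₀² = 85.88² = 7375.3744, σ² = 16.92² = 286.2864; σ² + n·σ₀² = 286.2864 + 13·7375.3744 = 96166.1536.
Posterior precision = 1/σ₀² + n/σ² = 1/7375.3744 + 13/286.2864 = (σ² + n·σ₀²)/(σ₀²σ²) = 96166.1536/(7375.3744·286.2864); posterior variance σₙ² = σ₀²σ²/(σ² + n·σ₀²) = 7375.3744·286.2864/96166.1536 = 21.956471.
Predictive variance for one new observation = σₙ² + σ² = 7375.3744·286.2864/96166.1536 + 286.2864 = σ²·(σ₀² + 96166.1536)/96166.1536 = 286.2864·103541.528/96166.1536 = 308.242871; SD = √(286.2864·103541.528/96166.1536) = 17.5568.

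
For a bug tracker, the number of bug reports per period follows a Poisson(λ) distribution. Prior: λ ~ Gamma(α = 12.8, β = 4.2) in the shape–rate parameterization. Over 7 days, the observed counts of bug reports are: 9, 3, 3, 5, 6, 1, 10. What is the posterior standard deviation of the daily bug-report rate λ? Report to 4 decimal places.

With a Gamma(shape α, rate β) prior, the Poisson likelihood is conjugate: the posterior is Gamma(α + ΣXᵢ, β + n).
Sum of counts S = 37 over n = 7 days.
Posterior: Gamma(α+S, β+n) = Gamma(12.8+37, 4.2+7) = Gamma(49.8, 11.2).
SD = √α/β = √49.8/11.2 = 0.6301.

0.6301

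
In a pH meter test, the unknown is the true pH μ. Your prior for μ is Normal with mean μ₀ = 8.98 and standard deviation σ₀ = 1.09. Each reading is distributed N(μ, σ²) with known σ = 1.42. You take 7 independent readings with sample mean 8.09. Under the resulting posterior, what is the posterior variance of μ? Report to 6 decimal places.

For Normal data with known variance σ², a Normal(μ₀, σ₀²) prior on μ is conjugate. Posterior precision = 1/σ₀² + n/σ²; posterior mean is the precision-weighted average of μ₀ and x̄.
σ₀² = 1.09² = 1.1881, σ² = 1.42² = 2.0164; σ² + n·σ₀² = 2.0164 + 7·1.1881 = 10.3331.
Posterior precision = 1/σ₀² + n/σ² = 1/1.1881 + 7/2.0164 = (σ² + n·σ₀²)/(σ₀²σ²) = 10.3331/(1.1881·2.0164); posterior variance σₙ² = σ₀²σ²/(σ² + n·σ₀²) = 1.1881·2.0164/10.3331 = 0.231846.

0.231846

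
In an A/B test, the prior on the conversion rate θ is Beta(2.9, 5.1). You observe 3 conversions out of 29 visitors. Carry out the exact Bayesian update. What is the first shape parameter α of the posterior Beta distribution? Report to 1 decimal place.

The Beta prior is conjugate to a Binomial/Bernoulli likelihood; the update adds successes to α and failures to β.
Posterior: Beta(α+k, β+n−k) = Beta(2.9+3, 5.1+26) = Beta(5.9, 31.1).
Posterior α = 5.9.

5.9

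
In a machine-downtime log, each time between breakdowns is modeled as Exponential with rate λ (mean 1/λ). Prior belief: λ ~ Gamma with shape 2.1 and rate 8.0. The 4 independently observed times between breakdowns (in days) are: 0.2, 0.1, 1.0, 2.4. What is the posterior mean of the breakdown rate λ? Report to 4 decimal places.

With a Gamma(shape α, rate β) prior on the exponential rate λ, the posterior after n observations with total T = Σxᵢ is Gamma(α+n, β+T).
Sum of observations T = 3.7 days; n = 4.
Posterior: Gamma(2.1+4, 8.0+3.7) = Gamma(6.1, 11.7).
Posterior mean of λ = α/β = 6.1/11.7 = 0.5214.

0.5214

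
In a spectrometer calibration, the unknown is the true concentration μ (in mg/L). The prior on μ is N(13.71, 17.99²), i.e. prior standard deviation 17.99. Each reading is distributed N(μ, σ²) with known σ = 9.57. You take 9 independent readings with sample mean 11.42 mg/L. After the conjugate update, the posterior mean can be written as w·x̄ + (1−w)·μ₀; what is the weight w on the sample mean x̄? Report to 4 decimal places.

For Normal data with known variance σ², a Normal(μ₀, σ₀²) prior on μ is conjugate. Posterior precision = 1/σ₀² + n/σ²; posterior mean is the precision-weighted average of μ₀ and x̄.
σ₀² = 17.99² = 323.6401, σ² = 9.57² = 91.5849. Prior precision 1/σ₀² = 1/323.6401; data precision n/σ² = 9/91.5849.
w = (n/σ²)/(1/σ₀² + n/σ²) = n·σ₀²/(σ² + n·σ₀²) = 9·323.6401/(91.5849 + 9·323.6401) = 2912.7609/3004.3458 = 0.9695.

0.9695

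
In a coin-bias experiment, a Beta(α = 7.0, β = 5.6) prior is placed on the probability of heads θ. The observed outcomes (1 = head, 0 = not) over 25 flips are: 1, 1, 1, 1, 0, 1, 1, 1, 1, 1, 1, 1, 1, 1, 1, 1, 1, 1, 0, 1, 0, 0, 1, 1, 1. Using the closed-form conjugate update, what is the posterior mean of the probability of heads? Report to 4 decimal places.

The Beta prior is conjugate to a Binomial/Bernoulli likelihood; the update adds successes to α and failures to β.
Posterior: Beta(α+k, β+n−k) = Beta(7.0+21, 5.6+4) = Beta(28.0, 9.6).
Posterior mean = α/(α+β) = 28.0/37.6 = 0.7447.

0.7447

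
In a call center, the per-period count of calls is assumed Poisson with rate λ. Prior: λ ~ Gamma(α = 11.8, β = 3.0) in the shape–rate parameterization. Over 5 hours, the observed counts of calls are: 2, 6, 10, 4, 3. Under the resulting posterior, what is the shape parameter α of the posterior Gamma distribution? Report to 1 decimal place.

With a Gamma(shape α, rate β) prior, the Poisson likelihood is conjugate: the posterior is Gamma(α + ΣXᵢ, β + n).
Sum of counts S = 25 over n = 5 hours.
Posterior: Gamma(α+S, β+n) = Gamma(11.8+25, 3.0+5) = Gamma(36.8, 8.0).
Posterior α = 36.8.

36.8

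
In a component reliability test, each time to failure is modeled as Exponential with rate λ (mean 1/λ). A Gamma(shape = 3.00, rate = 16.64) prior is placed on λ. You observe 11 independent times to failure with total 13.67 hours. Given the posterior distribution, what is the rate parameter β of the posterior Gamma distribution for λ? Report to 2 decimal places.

With a Gamma(shape α, rate β) prior on the exponential rate λ, the posterior after n observations with total T = Σxᵢ is Gamma(α+n, β+T).
Posterior: Gamma(3.00+11, 16.64+13.67) = Gamma(14.00, 30.31).
Posterior β = 30.31.

30.31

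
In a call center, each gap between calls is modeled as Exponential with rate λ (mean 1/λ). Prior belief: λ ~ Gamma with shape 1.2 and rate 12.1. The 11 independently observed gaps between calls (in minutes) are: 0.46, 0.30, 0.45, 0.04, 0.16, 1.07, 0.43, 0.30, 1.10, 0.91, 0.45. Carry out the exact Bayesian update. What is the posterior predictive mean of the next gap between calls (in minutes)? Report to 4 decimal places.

1.5866

With a Gamma(shape α, rate β) prior on the exponential rate λ, the posterior after n observations with total T = Σxᵢ is Gamma(α+n, β+T).
Sum of observations T = 5.67 minutes; n = 11.
Posterior: Gamma(1.2+11, 12.1+5.67) = Gamma(12.2, 17.77).
The predictive distribution for the next observation is Lomax; its mean is β/(α−1) = 17.77/11.2 = 1.5866.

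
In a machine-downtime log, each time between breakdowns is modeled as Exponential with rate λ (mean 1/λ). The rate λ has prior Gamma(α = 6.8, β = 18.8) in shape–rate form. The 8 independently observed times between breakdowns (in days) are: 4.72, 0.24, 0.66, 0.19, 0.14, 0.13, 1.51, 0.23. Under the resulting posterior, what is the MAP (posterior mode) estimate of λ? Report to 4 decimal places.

With a Gamma(shape α, rate β) prior on the exponential rate λ, the posterior after n observations with total T = Σxᵢ is Gamma(α+n, β+T).
Sum of observations T = 7.82 days; n = 8.
Posterior: Gamma(6.8+8, 18.8+7.82) = Gamma(14.8, 26.62).
Mode = (α−1)/β = 0.5184.

0.5184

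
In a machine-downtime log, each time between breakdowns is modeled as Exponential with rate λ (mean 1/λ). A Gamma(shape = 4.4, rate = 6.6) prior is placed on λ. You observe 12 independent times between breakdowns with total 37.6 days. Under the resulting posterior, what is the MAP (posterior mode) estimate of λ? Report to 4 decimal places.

0.3484

With a Gamma(shape α, rate β) prior on the exponential rate λ, the posterior after n observations with total T = Σxᵢ is Gamma(α+n, β+T).
Posterior: Gamma(4.4+12, 6.6+37.6) = Gamma(16.4, 44.2).
Mode = (α−1)/β = 0.3484.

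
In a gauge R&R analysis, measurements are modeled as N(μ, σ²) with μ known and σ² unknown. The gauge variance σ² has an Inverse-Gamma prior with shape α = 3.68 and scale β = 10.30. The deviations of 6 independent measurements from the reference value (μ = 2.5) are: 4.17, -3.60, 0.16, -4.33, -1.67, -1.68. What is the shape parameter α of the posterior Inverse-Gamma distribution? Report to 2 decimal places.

6.68

With known mean μ and an Inverse-Gamma(α, β) prior on σ², the Normal likelihood is conjugate: posterior is Inv-Gamma(α + n/2, β + Σ(xᵢ−μ)²/2).
Σ(xᵢ−μ)² = (4.17)² + (-3.60)² + (0.16)² + (-4.33)² + (-1.67)² + (-1.68)² = 54.7347.
Posterior: Inv-Gamma(3.68 + 6/2, 10.30 + 54.7347/2) = Inv-Gamma(6.68, 37.66735).
Posterior α = 6.68.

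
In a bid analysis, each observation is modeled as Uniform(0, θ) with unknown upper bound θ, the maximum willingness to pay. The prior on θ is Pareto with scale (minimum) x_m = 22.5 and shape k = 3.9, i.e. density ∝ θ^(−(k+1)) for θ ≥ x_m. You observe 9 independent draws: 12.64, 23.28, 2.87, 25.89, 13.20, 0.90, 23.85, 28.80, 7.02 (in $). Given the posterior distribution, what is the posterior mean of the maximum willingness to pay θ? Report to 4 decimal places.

A Pareto(scale x_m, shape k) prior on the upper bound θ of Uniform(0, θ) is conjugate: posterior is Pareto(max(x_m, max xᵢ), k + n).
Sample maximum = 28.80; prior scale x_m = 22.5 → posterior scale = max = 28.80.
Posterior shape = 3.9 + 9 = 12.9.
E[θ|data] = k·x_m/(k−1) = 12.9·28.80/11.9 = 31.2202.

31.2202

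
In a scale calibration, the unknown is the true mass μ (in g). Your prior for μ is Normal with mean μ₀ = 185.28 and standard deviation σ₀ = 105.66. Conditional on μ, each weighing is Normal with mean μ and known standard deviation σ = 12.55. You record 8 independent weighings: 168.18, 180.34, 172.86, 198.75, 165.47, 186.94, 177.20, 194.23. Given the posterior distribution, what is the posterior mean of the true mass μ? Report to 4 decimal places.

For Normal data with known variance σ², a Normal(μ₀, σ₀²) prior on μ is conjugate. Posterior precision = 1/σ₀² + n/σ²; posterior mean is the precision-weighted average of μ₀ and x̄.
Σxᵢ = 168.18 + 180.34 + 172.86 + 198.75 + 165.47 + 186.94 + 177.20 + 194.23 = 1443.97, so n·x̄ = 1443.97.
σ₀² = 105.66² = 11164.0356, σ² = 12.55² = 157.5025; σ² + n·σ₀² = 157.5025 + 8·11164.0356 = 89469.7873.
Posterior mean = (μ₀/σ₀² + n·x̄/σ²)/(1/σ₀² + n/σ²) = (σ²·μ₀ + σ₀²·n·x̄)/(σ² + n·σ₀²) = (157.5025·185.28 + 11164.0356·1443.97)/89469.7873 = 16149714.548532/89469.7873 = 180.5047.

180.5047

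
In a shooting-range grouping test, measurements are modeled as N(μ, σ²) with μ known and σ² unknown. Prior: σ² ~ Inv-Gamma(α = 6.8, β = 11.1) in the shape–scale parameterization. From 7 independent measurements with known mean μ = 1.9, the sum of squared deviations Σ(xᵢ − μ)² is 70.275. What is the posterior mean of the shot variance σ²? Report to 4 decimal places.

With known mean μ and an Inverse-Gamma(α, β) prior on σ², the Normal likelihood is conjugate: posterior is Inv-Gamma(α + n/2, β + Σ(xᵢ−μ)²/2).
Posterior: Inv-Gamma(6.8 + 7/2, 11.1 + 70.275/2) = Inv-Gamma(10.30, 46.2375).
E[σ²|data] = β/(α−1) = 46.2375/9.30 = 4.9718.

4.9718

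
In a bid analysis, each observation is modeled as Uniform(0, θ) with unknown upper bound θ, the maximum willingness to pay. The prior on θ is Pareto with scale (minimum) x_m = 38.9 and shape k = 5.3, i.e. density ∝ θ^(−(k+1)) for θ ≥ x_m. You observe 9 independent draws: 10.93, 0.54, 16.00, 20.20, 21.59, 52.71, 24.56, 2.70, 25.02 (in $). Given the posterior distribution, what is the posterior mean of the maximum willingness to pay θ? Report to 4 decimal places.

56.6732

A Pareto(scale x_m, shape k) prior on the upper bound θ of Uniform(0, θ) is conjugate: posterior is Pareto(max(x_m, max xᵢ), k + n).
Sample maximum = 52.71; prior scale x_m = 38.9 → posterior scale = max = 52.71.
Posterior shape = 5.3 + 9 = 14.3.
E[θ|data] = k·x_m/(k−1) = 14.3·52.71/13.3 = 56.6732.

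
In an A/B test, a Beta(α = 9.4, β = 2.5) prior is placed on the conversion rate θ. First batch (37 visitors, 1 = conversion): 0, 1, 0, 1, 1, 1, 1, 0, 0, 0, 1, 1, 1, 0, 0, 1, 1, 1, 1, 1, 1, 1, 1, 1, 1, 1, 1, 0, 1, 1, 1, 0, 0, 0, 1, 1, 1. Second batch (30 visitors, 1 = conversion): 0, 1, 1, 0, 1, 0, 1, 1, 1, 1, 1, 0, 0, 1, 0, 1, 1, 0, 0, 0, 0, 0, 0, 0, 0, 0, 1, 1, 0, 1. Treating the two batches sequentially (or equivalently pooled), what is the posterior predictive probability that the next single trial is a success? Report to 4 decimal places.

0.6261

The Beta prior is conjugate to a Binomial/Bernoulli likelihood; the update adds successes to α and failures to β.
After batch 1: Beta(9.4+26, 2.5+11) = Beta(35.4, 13.5).
After batch 2: Beta(35.4+14, 13.5+16) = Beta(49.4, 29.5).
For a single future Bernoulli trial, P(success | data) = α/(α+β) = 0.6261.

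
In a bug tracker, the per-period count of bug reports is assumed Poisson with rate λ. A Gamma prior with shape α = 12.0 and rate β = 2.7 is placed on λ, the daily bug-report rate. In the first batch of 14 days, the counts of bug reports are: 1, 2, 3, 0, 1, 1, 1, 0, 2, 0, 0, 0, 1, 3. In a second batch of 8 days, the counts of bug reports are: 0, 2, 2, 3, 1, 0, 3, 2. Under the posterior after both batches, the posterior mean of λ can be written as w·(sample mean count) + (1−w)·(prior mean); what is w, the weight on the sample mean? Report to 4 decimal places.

With a Gamma(shape α, rate β) prior, the Poisson likelihood is conjugate: the posterior is Gamma(α + ΣXᵢ, β + n).
Total number of days: n = 14 + 8 = 22.
Posterior mean = (α₀+S)/(β₀+n) = [n/(β₀+n)]·(S/n) + [β₀/(β₀+n)]·(α₀/β₀), so only n and β₀ enter the weight.
Weight on data w = n/(β₀+n) = 22/(2.7+22) = 22/24.7 = 0.8907.

0.8907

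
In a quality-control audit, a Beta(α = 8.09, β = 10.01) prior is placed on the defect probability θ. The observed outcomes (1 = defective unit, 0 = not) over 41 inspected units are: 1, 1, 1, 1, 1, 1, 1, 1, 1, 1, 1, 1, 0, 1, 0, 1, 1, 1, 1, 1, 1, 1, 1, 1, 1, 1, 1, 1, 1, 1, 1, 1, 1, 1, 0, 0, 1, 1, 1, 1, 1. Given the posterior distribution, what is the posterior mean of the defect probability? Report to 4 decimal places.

The Beta prior is conjugate to a Binomial/Bernoulli likelihood; the update adds successes to α and failures to β.
Posterior: Beta(α+k, β+n−k) = Beta(8.09+37, 10.01+4) = Beta(45.09, 14.01).
Posterior mean = α/(α+β) = 45.09/59.10 = 0.7629.

0.7629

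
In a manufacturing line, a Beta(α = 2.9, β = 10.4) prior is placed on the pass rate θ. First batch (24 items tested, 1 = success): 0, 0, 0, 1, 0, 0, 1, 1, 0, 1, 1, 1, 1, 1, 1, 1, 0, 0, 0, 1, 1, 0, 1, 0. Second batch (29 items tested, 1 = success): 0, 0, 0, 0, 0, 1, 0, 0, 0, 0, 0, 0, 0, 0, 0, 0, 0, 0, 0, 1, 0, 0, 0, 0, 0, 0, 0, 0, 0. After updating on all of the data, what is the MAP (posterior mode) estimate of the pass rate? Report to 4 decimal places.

0.2628

The Beta prior is conjugate to a Binomial/Bernoulli likelihood; the update adds successes to α and failures to β.
After batch 1: Beta(2.9+13, 10.4+11) = Beta(15.9, 21.4).
After batch 2: Beta(15.9+2, 21.4+27) = Beta(17.9, 48.4).
Mode of Beta(a,b) for a,b>1 is (a−1)/(a+b−2) = 16.9/64.3 = 0.2628.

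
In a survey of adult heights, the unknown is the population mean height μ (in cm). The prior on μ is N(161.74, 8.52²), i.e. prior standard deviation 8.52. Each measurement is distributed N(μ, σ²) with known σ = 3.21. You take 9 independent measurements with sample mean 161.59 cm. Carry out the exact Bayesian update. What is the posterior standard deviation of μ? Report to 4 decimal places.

1.0617

For Normal data with known variance σ², a Normal(μ₀, σ₀²) prior on μ is conjugate. Posterior precision = 1/σ₀² + n/σ²; posterior mean is the precision-weighted average of μ₀ and x̄.
σ₀² = 8.52² = 72.5904, σ² = 3.21² = 10.3041; σ² + n·σ₀² = 10.3041 + 9·72.5904 = 663.6177.
Posterior precision = 1/σ₀² + n/σ² = 1/72.5904 + 9/10.3041 = (σ² + n·σ₀²)/(σ₀²σ²) = 663.6177/(72.5904·10.3041); posterior variance σₙ² = σ₀²σ²/(σ² + n·σ₀²) = 72.5904·10.3041/663.6177 = 1.127123.
Posterior SD = √σₙ² = √(72.5904·10.3041/663.6177) = 1.0617.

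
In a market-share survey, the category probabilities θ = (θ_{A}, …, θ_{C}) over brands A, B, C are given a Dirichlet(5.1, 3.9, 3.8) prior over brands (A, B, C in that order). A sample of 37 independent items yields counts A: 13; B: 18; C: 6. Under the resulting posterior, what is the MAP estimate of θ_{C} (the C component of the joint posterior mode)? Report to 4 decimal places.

The Dirichlet prior is conjugate to the Multinomial likelihood: each posterior αⱼ = prior αⱼ + observed count nⱼ.
Posterior concentration: (18.1, 21.9, 9.8), total = 49.8.
Joint mode component: (α_{C}−1)/(Σα−K) = 8.8/46.8 = 0.1880.

0.1880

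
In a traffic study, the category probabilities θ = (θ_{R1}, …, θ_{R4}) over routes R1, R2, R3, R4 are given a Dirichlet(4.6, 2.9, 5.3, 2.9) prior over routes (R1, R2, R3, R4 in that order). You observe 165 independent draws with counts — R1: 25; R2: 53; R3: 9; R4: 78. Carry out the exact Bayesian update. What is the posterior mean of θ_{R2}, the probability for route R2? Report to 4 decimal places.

The Dirichlet prior is conjugate to the Multinomial likelihood: each posterior αⱼ = prior αⱼ + observed count nⱼ.
Posterior concentration: (29.6, 55.9, 14.3, 80.9), total = 180.7.
E[θ_{R2}|data] = α_{R2}/Σα = 55.9/180.7 = 0.3094.

0.3094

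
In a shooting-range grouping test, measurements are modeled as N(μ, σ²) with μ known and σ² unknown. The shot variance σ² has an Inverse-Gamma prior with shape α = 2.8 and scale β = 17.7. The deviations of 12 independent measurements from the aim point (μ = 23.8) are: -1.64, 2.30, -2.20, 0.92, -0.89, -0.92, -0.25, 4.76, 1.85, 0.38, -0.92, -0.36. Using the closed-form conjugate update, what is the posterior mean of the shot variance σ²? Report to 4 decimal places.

With known mean μ and an Inverse-Gamma(α, β) prior on σ², the Normal likelihood is conjugate: posterior is Inv-Gamma(α + n/2, β + Σ(xᵢ−μ)²/2).
Σ(xᵢ−μ)² = (-1.64)² + (2.30)² + (-2.20)² + (0.92)² + (-0.89)² + (-0.92)² + (-0.25)² + (4.76)² + (1.85)² + (0.38)² + (-0.92)² + (-0.36)² = 42.5675.
Posterior: Inv-Gamma(2.8 + 12/2, 17.7 + 42.5675/2) = Inv-Gamma(8.80, 38.98375).
E[σ²|data] = β/(α−1) = 38.98375/7.80 = 4.9979.

4.9979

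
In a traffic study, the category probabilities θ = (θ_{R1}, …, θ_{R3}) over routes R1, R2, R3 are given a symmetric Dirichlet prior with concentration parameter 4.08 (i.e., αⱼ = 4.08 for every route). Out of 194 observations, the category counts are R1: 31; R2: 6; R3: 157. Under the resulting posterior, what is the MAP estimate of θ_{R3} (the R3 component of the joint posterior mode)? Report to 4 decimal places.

The Dirichlet prior is conjugate to the Multinomial likelihood: each posterior αⱼ = prior αⱼ + observed count nⱼ.
Posterior concentration: (35.08, 10.08, 161.08), total = 206.24.
Joint mode component: (α_{R3}−1)/(Σα−K) = 160.08/203.24 = 0.7876.

0.7876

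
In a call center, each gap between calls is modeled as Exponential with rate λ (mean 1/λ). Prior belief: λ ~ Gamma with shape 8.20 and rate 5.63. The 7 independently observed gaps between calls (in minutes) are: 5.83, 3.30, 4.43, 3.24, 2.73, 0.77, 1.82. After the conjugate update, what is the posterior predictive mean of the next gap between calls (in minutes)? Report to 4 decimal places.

1.9542

With a Gamma(shape α, rate β) prior on the exponential rate λ, the posterior after n observations with total T = Σxᵢ is Gamma(α+n, β+T).
Sum of observations T = 22.12 minutes; n = 7.
Posterior: Gamma(8.20+7, 5.63+22.12) = Gamma(15.20, 27.75).
The predictive distribution for the next observation is Lomax; its mean is β/(α−1) = 27.75/14.20 = 1.9542.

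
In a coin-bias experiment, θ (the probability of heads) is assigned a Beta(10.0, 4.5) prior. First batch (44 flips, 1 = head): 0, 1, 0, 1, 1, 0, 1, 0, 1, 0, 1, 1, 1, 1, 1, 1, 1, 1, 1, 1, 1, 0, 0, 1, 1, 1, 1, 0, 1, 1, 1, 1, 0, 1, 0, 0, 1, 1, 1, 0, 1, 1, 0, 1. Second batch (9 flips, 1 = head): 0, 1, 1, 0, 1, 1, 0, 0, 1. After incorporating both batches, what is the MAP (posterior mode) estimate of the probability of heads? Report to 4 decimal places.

0.6870

The Beta prior is conjugate to a Binomial/Bernoulli likelihood; the update adds successes to α and failures to β.
After batch 1: Beta(10.0+31, 4.5+13) = Beta(41.0, 17.5).
After batch 2: Beta(41.0+5, 17.5+4) = Beta(46.0, 21.5).
Mode of Beta(a,b) for a,b>1 is (a−1)/(a+b−2) = 45.0/65.5 = 0.6870.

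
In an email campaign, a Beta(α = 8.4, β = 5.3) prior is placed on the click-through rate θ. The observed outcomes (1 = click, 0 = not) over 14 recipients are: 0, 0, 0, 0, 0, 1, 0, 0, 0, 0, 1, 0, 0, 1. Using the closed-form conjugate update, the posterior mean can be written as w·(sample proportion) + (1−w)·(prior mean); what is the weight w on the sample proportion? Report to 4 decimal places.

0.5054

The Beta prior is conjugate to a Binomial/Bernoulli likelihood; the update adds successes to α and failures to β.
Posterior mean = (α₀+k)/(α₀+β₀+n) = [n/(α₀+β₀+n)]·(k/n) + [(α₀+β₀)/(α₀+β₀+n)]·α₀/(α₀+β₀), so only n and the prior enter the weight.
The weight on the data is w = n/(α₀+β₀+n) = 14/(8.4+5.3+14) = 14/27.7 = 0.5054.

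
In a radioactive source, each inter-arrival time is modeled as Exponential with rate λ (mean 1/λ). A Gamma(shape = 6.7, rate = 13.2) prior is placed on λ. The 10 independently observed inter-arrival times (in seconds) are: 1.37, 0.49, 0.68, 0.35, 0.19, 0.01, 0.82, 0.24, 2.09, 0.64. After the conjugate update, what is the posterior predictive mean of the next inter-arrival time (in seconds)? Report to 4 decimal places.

With a Gamma(shape α, rate β) prior on the exponential rate λ, the posterior after n observations with total T = Σxᵢ is Gamma(α+n, β+T).
Sum of observations T = 6.88 seconds; n = 10.
Posterior: Gamma(6.7+10, 13.2+6.88) = Gamma(16.7, 20.08).
The predictive distribution for the next observation is Lomax; its mean is β/(α−1) = 20.08/15.7 = 1.2790.

1.2790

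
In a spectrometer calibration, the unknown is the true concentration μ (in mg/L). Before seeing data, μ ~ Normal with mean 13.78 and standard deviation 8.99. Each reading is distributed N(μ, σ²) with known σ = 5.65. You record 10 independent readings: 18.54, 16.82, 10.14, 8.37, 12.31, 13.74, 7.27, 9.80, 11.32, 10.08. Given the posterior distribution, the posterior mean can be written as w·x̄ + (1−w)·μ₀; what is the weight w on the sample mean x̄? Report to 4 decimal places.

For Normal data with known variance σ², a Normal(μ₀, σ₀²) prior on μ is conjugate. Posterior precision = 1/σ₀² + n/σ²; posterior mean is the precision-weighted average of μ₀ and x̄.
σ₀² = 8.99² = 80.8201, σ² = 5.65² = 31.9225. Prior precision 1/σ₀² = 1/80.8201; data precision n/σ² = 10/31.9225.
w = (n/σ²)/(1/σ₀² + n/σ²) = n·σ₀²/(σ² + n·σ₀²) = 10·80.8201/(31.9225 + 10·80.8201) = 808.201/840.1235 = 0.9620.

0.9620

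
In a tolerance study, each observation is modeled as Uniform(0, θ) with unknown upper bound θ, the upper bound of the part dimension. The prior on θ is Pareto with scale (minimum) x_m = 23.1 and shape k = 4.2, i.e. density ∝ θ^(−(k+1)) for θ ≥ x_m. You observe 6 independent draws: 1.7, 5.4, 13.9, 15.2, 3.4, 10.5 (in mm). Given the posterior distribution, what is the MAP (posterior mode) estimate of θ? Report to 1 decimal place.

A Pareto(scale x_m, shape k) prior on the upper bound θ of Uniform(0, θ) is conjugate: posterior is Pareto(max(x_m, max xᵢ), k + n).
Sample maximum = 15.2; prior scale x_m = 23.1 → posterior scale = max = 23.1.
Posterior shape = 4.2 + 6 = 10.2.
The Pareto density is decreasing on [x_m, ∞), so the mode is x_m = 23.1.

23.1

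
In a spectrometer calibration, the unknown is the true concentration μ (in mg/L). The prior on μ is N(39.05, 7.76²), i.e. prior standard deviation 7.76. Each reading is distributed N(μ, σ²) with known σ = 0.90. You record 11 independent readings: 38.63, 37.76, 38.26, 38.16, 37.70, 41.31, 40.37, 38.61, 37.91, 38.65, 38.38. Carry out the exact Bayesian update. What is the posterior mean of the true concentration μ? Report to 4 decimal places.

For Normal data with known variance σ², a Normal(μ₀, σ₀²) prior on μ is conjugate. Posterior precision = 1/σ₀² + n/σ²; posterior mean is the precision-weighted average of μ₀ and x̄.
Σxᵢ = 38.63 + 37.76 + 38.26 + 38.16 + 37.70 + 41.31 + 40.37 + 38.61 + 37.91 + 38.65 + 38.38 = 425.74, so n·x̄ = 425.74.
σ₀² = 7.76² = 60.2176, σ² = 0.90² = 0.81; σ² + n·σ₀² = 0.81 + 11·60.2176 = 663.2036.
Posterior mean = (μ₀/σ₀² + n·x̄/σ²)/(1/σ₀² + n/σ²) = (σ²·μ₀ + σ₀²·n·x̄)/(σ² + n·σ₀²) = (0.81·39.05 + 60.2176·425.74)/663.2036 = 25668.671524/663.2036 = 38.7041.

38.7041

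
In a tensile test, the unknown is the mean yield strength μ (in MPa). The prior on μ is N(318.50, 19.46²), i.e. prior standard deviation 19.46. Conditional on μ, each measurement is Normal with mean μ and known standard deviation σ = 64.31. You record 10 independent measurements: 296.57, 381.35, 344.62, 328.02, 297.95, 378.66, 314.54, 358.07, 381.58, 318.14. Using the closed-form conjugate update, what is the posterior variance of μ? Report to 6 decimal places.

197.683268

For Normal data with known variance σ², a Normal(μ₀, σ₀²) prior on μ is conjugate. Posterior precision = 1/σ₀² + n/σ²; posterior mean is the precision-weighted average of μ₀ and x̄.
σ₀² = 19.46² = 378.6916, σ² = 64.31² = 4135.7761; σ² + n·σ₀² = 4135.7761 + 10·378.6916 = 7922.6921.
Posterior precision = 1/σ₀² + n/σ² = 1/378.6916 + 10/4135.7761 = (σ² + n·σ₀²)/(σ₀²σ²) = 7922.6921/(378.6916·4135.7761); posterior variance σₙ² = σ₀²σ²/(σ² + n·σ₀²) = 378.6916·4135.7761/7922.6921 = 197.683268.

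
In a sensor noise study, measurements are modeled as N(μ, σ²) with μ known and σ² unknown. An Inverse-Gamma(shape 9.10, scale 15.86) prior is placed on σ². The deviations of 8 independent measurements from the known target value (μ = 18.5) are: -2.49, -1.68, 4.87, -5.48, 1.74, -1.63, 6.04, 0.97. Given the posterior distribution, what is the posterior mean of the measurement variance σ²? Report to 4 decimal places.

5.6858

With known mean μ and an Inverse-Gamma(α, β) prior on σ², the Normal likelihood is conjugate: posterior is Inv-Gamma(α + n/2, β + Σ(xᵢ−μ)²/2).
Σ(xᵢ−μ)² = (-2.49)² + (-1.68)² + (4.87)² + (-5.48)² + (1.74)² + (-1.63)² + (6.04)² + (0.97)² = 105.8768.
Posterior: Inv-Gamma(9.10 + 8/2, 15.86 + 105.8768/2) = Inv-Gamma(13.10, 68.79840).
E[σ²|data] = β/(α−1) = 68.79840/12.10 = 5.6858.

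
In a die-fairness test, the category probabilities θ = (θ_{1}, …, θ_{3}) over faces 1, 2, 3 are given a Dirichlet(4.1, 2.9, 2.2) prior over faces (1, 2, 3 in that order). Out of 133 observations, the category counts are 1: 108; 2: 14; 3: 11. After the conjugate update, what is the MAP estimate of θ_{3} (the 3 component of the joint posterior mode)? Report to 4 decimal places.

0.0876

The Dirichlet prior is conjugate to the Multinomial likelihood: each posterior αⱼ = prior αⱼ + observed count nⱼ.
Posterior concentration: (112.1, 16.9, 13.2), total = 142.2.
Joint mode component: (α_{3}−1)/(Σα−K) = 12.2/139.2 = 0.0876.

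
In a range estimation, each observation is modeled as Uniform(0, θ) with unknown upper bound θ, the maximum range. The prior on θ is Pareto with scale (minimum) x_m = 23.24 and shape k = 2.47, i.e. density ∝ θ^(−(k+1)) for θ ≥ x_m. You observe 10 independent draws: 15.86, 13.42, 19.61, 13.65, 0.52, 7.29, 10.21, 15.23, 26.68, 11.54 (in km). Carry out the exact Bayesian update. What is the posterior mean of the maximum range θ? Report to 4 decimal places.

A Pareto(scale x_m, shape k) prior on the upper bound θ of Uniform(0, θ) is conjugate: posterior is Pareto(max(x_m, max xᵢ), k + n).
Sample maximum = 26.68; prior scale x_m = 23.24 → posterior scale = max = 26.68.
Posterior shape = 2.47 + 10 = 12.47.
E[θ|data] = k·x_m/(k−1) = 12.47·26.68/11.47 = 29.0061.

29.0061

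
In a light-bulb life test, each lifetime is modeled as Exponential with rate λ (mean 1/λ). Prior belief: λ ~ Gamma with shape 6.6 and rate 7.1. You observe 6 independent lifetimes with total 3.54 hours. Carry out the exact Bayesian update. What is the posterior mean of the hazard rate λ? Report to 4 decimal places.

With a Gamma(shape α, rate β) prior on the exponential rate λ, the posterior after n observations with total T = Σxᵢ is Gamma(α+n, β+T).
Posterior: Gamma(6.6+6, 7.1+3.54) = Gamma(12.6, 10.64).
Posterior mean of λ = α/β = 12.6/10.64 = 1.1842.

1.1842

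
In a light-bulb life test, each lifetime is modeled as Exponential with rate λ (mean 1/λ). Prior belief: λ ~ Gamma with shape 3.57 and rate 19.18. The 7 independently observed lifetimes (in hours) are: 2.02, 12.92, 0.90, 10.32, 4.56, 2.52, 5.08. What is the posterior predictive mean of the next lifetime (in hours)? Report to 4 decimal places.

With a Gamma(shape α, rate β) prior on the exponential rate λ, the posterior after n observations with total T = Σxᵢ is Gamma(α+n, β+T).
Sum of observations T = 38.32 hours; n = 7.
Posterior: Gamma(3.57+7, 19.18+38.32) = Gamma(10.57, 57.50).
The predictive distribution for the next observation is Lomax; its mean is β/(α−1) = 57.50/9.57 = 6.0084.

6.0084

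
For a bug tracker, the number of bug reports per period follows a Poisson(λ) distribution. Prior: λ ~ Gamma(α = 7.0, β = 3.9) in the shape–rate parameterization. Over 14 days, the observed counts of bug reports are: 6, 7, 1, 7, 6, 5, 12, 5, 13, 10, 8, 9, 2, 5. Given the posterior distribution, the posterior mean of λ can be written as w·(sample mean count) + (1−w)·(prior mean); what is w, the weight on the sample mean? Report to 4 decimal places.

With a Gamma(shape α, rate β) prior, the Poisson likelihood is conjugate: the posterior is Gamma(α + ΣXᵢ, β + n).
Posterior mean = (α₀+S)/(β₀+n) = [n/(β₀+n)]·(S/n) + [β₀/(β₀+n)]·(α₀/β₀), so only n and β₀ enter the weight.
Weight on data w = n/(β₀+n) = 14/(3.9+14) = 14/17.9 = 0.7821.

0.7821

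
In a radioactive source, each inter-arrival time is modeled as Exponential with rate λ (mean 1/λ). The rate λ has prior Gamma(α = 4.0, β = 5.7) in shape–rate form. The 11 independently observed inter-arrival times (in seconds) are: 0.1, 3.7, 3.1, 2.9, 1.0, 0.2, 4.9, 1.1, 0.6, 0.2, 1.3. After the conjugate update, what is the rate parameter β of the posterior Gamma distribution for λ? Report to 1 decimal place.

24.8

With a Gamma(shape α, rate β) prior on the exponential rate λ, the posterior after n observations with total T = Σxᵢ is Gamma(α+n, β+T).
Sum of observations T = 19.1 seconds; n = 11.
Posterior: Gamma(4.0+11, 5.7+19.1) = Gamma(15.0, 24.8).
Posterior β = 24.8.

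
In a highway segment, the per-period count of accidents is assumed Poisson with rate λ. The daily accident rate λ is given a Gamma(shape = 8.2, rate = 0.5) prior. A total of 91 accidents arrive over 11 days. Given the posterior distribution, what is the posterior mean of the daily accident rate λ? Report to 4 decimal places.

8.6261

With a Gamma(shape α, rate β) prior, the Poisson likelihood is conjugate: the posterior is Gamma(α + ΣXᵢ, β + n).
Posterior: Gamma(α+S, β+n) = Gamma(8.2+91, 0.5+11) = Gamma(99.2, 11.5).
Posterior mean = α/β = 99.2/11.5 = 8.6261.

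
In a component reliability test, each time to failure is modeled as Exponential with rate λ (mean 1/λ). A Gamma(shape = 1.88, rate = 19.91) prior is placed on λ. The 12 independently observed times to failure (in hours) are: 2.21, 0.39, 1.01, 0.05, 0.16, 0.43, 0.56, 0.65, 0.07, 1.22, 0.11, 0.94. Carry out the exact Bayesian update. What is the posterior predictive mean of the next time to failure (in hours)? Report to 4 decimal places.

2.1514

With a Gamma(shape α, rate β) prior on the exponential rate λ, the posterior after n observations with total T = Σxᵢ is Gamma(α+n, β+T).
Sum of observations T = 7.80 hours; n = 12.
Posterior: Gamma(1.88+12, 19.91+7.80) = Gamma(13.88, 27.71).
The predictive distribution for the next observation is Lomax; its mean is β/(α−1) = 27.71/12.88 = 2.1514.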